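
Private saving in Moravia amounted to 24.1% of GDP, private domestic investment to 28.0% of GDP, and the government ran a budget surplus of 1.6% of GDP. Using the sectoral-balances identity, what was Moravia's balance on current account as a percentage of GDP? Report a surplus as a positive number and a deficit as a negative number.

By the sectoral-balances identity, CA = (S_private - I) + (T - G).
Private balance = 24.1 - 28.0 = -3.9
Government balance (T - G) = 1.6
CA = -3.9 + 1.6 = -2.3

-2.3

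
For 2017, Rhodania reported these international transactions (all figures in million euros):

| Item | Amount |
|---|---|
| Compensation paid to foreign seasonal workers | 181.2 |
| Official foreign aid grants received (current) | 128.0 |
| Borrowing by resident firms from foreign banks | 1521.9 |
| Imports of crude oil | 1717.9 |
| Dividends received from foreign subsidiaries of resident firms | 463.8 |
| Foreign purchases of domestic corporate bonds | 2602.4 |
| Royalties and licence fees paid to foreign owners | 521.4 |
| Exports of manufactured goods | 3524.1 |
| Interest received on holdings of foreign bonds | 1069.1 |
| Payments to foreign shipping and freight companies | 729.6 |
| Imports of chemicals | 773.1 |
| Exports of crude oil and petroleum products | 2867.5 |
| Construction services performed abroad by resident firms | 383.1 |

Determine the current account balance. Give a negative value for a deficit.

Goods: 3524.1 + 2867.5 - 1717.9 - 773.1 = 3900.6
Services: -521.4 - 729.6 + 383.1 = -867.9
Primary income: -181.2 + 463.8 + 1069.1 = 1351.7
Secondary income: 128.0
Current account = 3900.6 + (-867.9) + 1351.7 + 128.0 = 4512.4
(Excluded from the current account — financial account: borrowing by resident firms from foreign banks 1521.9, foreign purchases of domestic corporate bonds 2602.4.)

4512.4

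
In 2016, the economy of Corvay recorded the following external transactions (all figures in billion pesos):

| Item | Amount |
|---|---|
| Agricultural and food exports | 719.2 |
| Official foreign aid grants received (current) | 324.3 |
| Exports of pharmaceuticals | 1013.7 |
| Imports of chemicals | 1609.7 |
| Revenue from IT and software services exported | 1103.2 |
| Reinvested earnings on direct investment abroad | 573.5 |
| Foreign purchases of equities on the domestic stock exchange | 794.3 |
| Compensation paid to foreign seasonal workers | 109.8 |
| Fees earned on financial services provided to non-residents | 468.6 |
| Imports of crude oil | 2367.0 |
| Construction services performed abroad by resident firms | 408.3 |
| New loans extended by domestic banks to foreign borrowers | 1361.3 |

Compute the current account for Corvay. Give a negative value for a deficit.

524.3

Goods: 1013.7 - 2367.0 + 719.2 - 1609.7 = -2243.8
Services: 1103.2 + 408.3 + 468.6 = 1980.1
Primary income: 573.5 - 109.8 = 463.7
Secondary income: 324.3
Current account = (-2243.8) + 1980.1 + 463.7 + 324.3 = 524.3
(Excluded from the current account — financial account: foreign purchases of equities on the domestic stock exchange 794.3, new loans extended by domestic banks to foreign borrowers 1361.3.)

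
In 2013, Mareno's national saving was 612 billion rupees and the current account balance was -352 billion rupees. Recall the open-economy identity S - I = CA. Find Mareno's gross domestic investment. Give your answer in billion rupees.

I = S - CA = 612 - (-352) = 964

964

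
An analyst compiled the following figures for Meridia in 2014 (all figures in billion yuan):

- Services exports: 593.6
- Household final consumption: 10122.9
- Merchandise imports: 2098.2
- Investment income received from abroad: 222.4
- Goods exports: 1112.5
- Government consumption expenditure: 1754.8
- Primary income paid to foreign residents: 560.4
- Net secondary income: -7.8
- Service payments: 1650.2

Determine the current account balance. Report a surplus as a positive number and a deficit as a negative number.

Goods balance = 1112.5 - 2098.2 = -985.7
Services balance = 593.6 - 1650.2 = -1056.6
Trade balance (goods + services) = -985.7 + (-1056.6) = -2042.3
Net primary income = 222.4 - 560.4 = -338.0
Net secondary income = -7.8
Current account = -2042.3 + (-338.0) + (-7.8) = -2388.1

-2388.1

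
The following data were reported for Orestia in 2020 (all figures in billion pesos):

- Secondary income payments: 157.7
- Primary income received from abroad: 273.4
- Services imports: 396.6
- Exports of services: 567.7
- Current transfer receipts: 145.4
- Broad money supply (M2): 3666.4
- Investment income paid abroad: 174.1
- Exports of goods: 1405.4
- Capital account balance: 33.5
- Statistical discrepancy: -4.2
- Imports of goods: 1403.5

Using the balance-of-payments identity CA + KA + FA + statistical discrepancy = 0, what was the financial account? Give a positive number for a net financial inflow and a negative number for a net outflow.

-289.3

Goods balance = 1405.4 - 1403.5 = 1.9
Services balance = 567.7 - 396.6 = 171.1
Trade balance (goods + services) = 1.9 + 171.1 = 173.0
Net primary income = 273.4 - 174.1 = 99.3
Net secondary income = 145.4 - 157.7 = -12.3
Current account = 173.0 + 99.3 + (-12.3) = 260.0
Financial account = -(260.0 + 33.5 + (-4.2)) = -289.3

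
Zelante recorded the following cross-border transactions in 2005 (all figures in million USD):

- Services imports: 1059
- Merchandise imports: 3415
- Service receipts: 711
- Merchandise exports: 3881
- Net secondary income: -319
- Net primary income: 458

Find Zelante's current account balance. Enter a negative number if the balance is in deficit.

257

Goods balance = 3881 - 3415 = 466
Services balance = 711 - 1059 = -348
Trade balance (goods + services) = 466 + (-348) = 118
Net primary income = 458
Net secondary income = -319
Current account = 118 + 458 + (-319) = 257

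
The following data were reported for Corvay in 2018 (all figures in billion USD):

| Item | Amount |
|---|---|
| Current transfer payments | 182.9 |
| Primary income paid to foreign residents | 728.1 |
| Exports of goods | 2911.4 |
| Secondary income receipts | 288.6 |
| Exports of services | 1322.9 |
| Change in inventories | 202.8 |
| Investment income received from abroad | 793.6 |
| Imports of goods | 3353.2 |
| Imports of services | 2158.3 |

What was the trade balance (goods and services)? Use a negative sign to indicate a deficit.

Goods balance = 2911.4 - 3353.2 = -441.8
Services balance = 1322.9 - 2158.3 = -835.4
Trade balance (goods + services) = -441.8 + (-835.4) = -1277.2

-1277.2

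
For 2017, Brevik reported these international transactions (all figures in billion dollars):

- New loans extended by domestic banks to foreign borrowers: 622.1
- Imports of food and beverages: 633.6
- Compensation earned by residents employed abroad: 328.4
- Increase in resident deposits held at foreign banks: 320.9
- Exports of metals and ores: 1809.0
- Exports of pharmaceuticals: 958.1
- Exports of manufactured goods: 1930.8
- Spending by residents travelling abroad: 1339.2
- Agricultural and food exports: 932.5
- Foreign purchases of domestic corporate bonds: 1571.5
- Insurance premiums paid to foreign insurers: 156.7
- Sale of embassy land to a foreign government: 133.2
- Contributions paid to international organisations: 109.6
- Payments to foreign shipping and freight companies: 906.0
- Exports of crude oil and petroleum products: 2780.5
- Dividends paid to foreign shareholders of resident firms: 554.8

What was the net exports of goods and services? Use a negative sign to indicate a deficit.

5375.4

Goods: 2780.5 + 1930.8 - 633.6 + 1809.0 + 932.5 + 958.1 = 7777.3
Services: -906.0 - 156.7 - 1339.2 = -2401.9
Trade balance = 7777.3 + (-2401.9) = 5375.4
(Excluded from the trade balance — financial account: new loans extended by domestic banks to foreign borrowers 622.1, increase in resident deposits held at foreign banks 320.9, foreign purchases of domestic corporate bonds 1571.5; primary income: compensation earned by residents employed abroad 328.4, dividends paid to foreign shareholders of resident firms 554.8; capital account: sale of embassy land to a foreign government 133.2; secondary income: contributions paid to international organisations 109.6.)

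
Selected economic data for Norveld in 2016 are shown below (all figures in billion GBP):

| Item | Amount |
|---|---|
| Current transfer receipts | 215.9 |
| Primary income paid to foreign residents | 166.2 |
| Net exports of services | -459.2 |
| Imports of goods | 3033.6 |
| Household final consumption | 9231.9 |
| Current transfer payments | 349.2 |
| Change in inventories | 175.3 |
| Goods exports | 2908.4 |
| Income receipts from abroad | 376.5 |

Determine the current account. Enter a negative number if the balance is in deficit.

-507.4

Goods balance = 2908.4 - 3033.6 = -125.2
Services balance = -459.2
Trade balance (goods + services) = -125.2 + (-459.2) = -584.4
Net primary income = 376.5 - 166.2 = 210.3
Net secondary income = 215.9 - 349.2 = -133.3
Current account = -584.4 + 210.3 + (-133.3) = -507.4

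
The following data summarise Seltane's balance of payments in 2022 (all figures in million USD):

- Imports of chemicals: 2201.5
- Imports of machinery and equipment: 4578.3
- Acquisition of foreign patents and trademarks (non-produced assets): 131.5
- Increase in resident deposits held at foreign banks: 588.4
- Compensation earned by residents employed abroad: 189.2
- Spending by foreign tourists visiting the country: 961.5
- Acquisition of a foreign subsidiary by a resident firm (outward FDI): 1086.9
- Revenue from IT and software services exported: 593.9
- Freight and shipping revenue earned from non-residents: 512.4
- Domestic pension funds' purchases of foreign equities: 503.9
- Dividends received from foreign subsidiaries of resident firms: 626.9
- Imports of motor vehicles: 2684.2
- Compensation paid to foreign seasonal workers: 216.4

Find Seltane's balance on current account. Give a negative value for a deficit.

-6796.5

Goods: -4578.3 - 2684.2 - 2201.5 = -9464.0
Services: 512.4 + 961.5 + 593.9 = 2067.8
Primary income: -216.4 + 189.2 + 626.9 = 599.7
Current account = (-9464.0) + 2067.8 + 599.7 = -6796.5
(Excluded from the current account — capital account: acquisition of foreign patents and trademarks (non-produced assets) 131.5; financial account: increase in resident deposits held at foreign banks 588.4, acquisition of a foreign subsidiary by a resident firm (outward FDI) 1086.9, domestic pension funds' purchases of foreign equities 503.9.)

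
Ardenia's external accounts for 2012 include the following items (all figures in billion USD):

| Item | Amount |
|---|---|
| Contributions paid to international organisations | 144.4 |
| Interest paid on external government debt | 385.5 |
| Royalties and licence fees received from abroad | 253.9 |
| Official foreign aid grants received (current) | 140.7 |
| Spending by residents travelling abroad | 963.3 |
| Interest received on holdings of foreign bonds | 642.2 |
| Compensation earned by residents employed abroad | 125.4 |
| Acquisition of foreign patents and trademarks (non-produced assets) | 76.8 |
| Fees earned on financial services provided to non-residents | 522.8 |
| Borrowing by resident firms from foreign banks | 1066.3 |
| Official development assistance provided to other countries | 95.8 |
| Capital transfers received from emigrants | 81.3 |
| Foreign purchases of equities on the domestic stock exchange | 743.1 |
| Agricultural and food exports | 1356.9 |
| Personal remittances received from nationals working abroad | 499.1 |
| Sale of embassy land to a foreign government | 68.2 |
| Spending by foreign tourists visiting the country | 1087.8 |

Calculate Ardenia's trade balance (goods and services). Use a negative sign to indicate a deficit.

Goods: 1356.9
Services: 522.8 + 1087.8 - 963.3 + 253.9 = 901.2
Trade balance = 1356.9 + 901.2 = 2258.1
(Excluded from the trade balance — secondary income: contributions paid to international organisations 144.4, official foreign aid grants received (current) 140.7, official development assistance provided to other countries 95.8, personal remittances received from nationals working abroad 499.1; primary income: interest paid on external government debt 385.5, interest received on holdings of foreign bonds 642.2, compensation earned by residents employed abroad 125.4; capital account: acquisition of foreign patents and trademarks (non-produced assets) 76.8, capital transfers received from emigrants 81.3, sale of embassy land to a foreign government 68.2; financial account: borrowing by resident firms from foreign banks 1066.3, foreign purchases of equities on the domestic stock exchange 743.1.)

2258.1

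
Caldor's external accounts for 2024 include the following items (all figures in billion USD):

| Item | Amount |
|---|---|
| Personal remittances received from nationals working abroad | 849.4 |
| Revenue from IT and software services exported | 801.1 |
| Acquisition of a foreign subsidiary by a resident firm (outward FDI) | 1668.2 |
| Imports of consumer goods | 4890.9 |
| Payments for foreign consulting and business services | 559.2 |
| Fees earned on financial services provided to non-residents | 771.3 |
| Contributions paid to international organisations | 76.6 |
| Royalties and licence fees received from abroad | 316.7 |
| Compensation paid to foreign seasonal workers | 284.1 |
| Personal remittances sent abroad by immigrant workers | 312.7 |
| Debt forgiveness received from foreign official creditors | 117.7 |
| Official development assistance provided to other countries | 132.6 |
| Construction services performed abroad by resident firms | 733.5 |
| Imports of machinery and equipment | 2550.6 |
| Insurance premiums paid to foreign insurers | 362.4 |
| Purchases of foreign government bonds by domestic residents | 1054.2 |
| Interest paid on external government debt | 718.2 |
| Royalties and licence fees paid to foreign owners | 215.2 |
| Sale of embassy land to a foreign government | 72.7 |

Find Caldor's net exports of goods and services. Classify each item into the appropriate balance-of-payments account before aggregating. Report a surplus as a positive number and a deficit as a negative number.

Goods: -4890.9 - 2550.6 = -7441.5
Services: -215.2 + 733.5 + 771.3 - 362.4 + 801.1 - 559.2 + 316.7 = 1485.8
Trade balance = -7441.5 + 1485.8 = -5955.7
(Excluded from the trade balance — secondary income: personal remittances received from nationals working abroad 849.4, contributions paid to international organisations 76.6, personal remittances sent abroad by immigrant workers 312.7, official development assistance provided to other countries 132.6; financial account: acquisition of a foreign subsidiary by a resident firm (outward FDI) 1668.2, purchases of foreign government bonds by domestic residents 1054.2; primary income: compensation paid to foreign seasonal workers 284.1, interest paid on external government debt 718.2; capital account: debt forgiveness received from foreign official creditors 117.7, sale of embassy land to a foreign government 72.7.)

-5955.7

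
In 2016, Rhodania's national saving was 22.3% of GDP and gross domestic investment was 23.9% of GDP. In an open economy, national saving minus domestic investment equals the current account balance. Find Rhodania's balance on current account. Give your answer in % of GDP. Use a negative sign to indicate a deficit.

-1.6

CA = S - I = 22.3 - 23.9 = -1.6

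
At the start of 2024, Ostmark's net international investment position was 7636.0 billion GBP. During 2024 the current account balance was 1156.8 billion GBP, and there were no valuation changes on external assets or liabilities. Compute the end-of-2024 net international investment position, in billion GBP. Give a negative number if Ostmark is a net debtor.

8792.8

With no valuation effects, change in NIIP = current account = 1156.8
End-of-year NIIP = 7636.0 + 1156.8 = 8792.8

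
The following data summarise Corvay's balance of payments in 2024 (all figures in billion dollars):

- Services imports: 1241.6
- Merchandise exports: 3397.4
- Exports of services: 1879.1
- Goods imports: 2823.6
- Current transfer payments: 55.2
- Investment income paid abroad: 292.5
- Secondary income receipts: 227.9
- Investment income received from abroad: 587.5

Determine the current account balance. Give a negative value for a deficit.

1679.0

Goods balance = 3397.4 - 2823.6 = 573.8
Services balance = 1879.1 - 1241.6 = 637.5
Trade balance (goods + services) = 573.8 + 637.5 = 1211.3
Net primary income = 587.5 - 292.5 = 295.0
Net secondary income = 227.9 - 55.2 = 172.7
Current account = 1211.3 + 295.0 + 172.7 = 1679.0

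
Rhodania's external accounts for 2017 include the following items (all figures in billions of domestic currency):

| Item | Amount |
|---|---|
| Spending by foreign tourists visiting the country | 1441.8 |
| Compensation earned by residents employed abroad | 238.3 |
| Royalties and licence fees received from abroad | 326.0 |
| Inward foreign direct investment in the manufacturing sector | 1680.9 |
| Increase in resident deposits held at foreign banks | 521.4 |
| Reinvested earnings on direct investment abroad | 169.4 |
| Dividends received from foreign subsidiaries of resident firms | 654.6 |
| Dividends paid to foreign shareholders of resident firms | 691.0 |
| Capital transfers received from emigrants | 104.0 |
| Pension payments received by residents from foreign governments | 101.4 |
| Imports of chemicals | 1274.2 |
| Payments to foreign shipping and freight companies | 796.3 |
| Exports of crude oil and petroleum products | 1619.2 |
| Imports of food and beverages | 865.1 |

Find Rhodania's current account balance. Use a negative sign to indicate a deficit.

924.1

Goods: -865.1 - 1274.2 + 1619.2 = -520.1
Services: -796.3 + 1441.8 + 326.0 = 971.5
Primary income: 169.4 + 238.3 + 654.6 - 691.0 = 371.3
Secondary income: 101.4
Current account = (-520.1) + 971.5 + 371.3 + 101.4 = 924.1
(Excluded from the current account — financial account: inward foreign direct investment in the manufacturing sector 1680.9, increase in resident deposits held at foreign banks 521.4; capital account: capital transfers received from emigrants 104.0.)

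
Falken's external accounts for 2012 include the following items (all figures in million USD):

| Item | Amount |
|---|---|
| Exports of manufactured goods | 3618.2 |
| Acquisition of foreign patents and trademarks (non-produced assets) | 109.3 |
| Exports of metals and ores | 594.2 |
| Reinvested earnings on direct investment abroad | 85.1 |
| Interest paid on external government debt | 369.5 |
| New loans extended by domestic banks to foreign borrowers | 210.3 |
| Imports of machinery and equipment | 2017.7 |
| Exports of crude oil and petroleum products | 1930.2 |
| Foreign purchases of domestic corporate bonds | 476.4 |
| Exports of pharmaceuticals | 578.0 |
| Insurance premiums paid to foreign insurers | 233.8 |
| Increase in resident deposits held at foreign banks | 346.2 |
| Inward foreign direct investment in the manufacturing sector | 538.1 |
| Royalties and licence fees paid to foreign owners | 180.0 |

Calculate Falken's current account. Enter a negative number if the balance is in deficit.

4004.7

Goods: -2017.7 + 594.2 + 3618.2 + 1930.2 + 578.0 = 4702.9
Services: -180.0 - 233.8 = -413.8
Primary income: -369.5 + 85.1 = -284.4
Current account = 4702.9 + (-413.8) + (-284.4) = 4004.7
(Excluded from the current account — capital account: acquisition of foreign patents and trademarks (non-produced assets) 109.3; financial account: new loans extended by domestic banks to foreign borrowers 210.3, foreign purchases of domestic corporate bonds 476.4, increase in resident deposits held at foreign banks 346.2, inward foreign direct investment in the manufacturing sector 538.1.)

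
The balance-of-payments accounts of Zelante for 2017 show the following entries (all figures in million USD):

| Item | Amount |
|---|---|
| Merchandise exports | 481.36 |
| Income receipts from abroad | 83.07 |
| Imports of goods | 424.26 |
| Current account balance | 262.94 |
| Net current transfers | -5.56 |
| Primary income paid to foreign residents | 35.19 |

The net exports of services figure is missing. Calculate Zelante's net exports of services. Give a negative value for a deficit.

Current account = goods balance + services balance + net primary income + net secondary income
Sum of the known components = 99.42
Net exports of services = CA - (known components) = 262.94 - 99.42 = 163.52

163.52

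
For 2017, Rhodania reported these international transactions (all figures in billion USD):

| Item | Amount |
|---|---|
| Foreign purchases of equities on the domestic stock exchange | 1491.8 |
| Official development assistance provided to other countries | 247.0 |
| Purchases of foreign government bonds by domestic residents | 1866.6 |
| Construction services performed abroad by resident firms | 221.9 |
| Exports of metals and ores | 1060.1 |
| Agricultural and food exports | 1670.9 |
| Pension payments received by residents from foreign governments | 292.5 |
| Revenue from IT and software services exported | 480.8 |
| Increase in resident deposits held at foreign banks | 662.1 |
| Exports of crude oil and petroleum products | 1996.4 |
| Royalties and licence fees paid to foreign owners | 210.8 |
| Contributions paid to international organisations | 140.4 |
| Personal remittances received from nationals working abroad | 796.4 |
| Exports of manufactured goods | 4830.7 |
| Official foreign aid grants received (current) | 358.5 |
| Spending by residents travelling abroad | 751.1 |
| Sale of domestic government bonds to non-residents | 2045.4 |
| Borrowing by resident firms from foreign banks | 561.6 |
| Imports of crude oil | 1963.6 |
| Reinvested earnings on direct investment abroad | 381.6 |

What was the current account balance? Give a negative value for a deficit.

8776.9

Goods: 1060.1 + 1996.4 - 1963.6 + 1670.9 + 4830.7 = 7594.5
Services: 480.8 - 210.8 - 751.1 + 221.9 = -259.2
Primary income: 381.6
Secondary income: 292.5 + 796.4 - 247.0 - 140.4 + 358.5 = 1060.0
Current account = 7594.5 + (-259.2) + 381.6 + 1060.0 = 8776.9
(Excluded from the current account — financial account: foreign purchases of equities on the domestic stock exchange 1491.8, purchases of foreign government bonds by domestic residents 1866.6, increase in resident deposits held at foreign banks 662.1, sale of domestic government bonds to non-residents 2045.4, borrowing by resident firms from foreign banks 561.6.)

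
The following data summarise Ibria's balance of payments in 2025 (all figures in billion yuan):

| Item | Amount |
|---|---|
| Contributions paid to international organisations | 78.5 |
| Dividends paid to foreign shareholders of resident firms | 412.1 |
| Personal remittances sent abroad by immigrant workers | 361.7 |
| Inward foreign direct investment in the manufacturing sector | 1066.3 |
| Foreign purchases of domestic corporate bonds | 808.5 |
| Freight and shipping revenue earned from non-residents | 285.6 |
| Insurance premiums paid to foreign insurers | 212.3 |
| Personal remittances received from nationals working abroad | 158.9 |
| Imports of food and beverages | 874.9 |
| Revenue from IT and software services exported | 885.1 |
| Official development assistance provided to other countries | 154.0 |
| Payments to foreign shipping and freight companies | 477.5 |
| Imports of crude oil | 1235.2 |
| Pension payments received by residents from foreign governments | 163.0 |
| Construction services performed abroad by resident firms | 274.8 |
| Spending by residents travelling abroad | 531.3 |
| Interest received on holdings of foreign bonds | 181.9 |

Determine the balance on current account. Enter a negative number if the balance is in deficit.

Goods: -874.9 - 1235.2 = -2110.1
Services: -477.5 - 531.3 + 885.1 + 285.6 + 274.8 - 212.3 = 224.4
Primary income: -412.1 + 181.9 = -230.2
Secondary income: 158.9 + 163.0 - 78.5 - 361.7 - 154.0 = -272.3
Current account = (-2110.1) + 224.4 + (-230.2) + (-272.3) = -2388.2
(Excluded from the current account — financial account: inward foreign direct investment in the manufacturing sector 1066.3, foreign purchases of domestic corporate bonds 808.5.)

-2388.2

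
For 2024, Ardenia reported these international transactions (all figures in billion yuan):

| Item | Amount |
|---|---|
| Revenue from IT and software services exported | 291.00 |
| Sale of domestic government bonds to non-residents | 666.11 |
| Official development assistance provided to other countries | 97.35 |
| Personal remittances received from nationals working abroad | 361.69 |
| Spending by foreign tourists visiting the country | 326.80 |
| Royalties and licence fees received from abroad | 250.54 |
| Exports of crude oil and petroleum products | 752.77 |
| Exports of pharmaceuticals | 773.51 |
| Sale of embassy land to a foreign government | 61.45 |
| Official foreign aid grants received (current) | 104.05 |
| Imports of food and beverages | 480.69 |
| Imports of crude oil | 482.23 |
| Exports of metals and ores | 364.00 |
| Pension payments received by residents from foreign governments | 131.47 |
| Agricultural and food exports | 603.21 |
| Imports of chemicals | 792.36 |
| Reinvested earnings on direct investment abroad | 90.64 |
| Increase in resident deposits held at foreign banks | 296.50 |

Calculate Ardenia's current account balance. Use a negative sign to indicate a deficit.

Goods: 752.77 + 603.21 - 480.69 - 482.23 - 792.36 + 364.00 + 773.51 = 738.21
Services: 326.80 + 291.00 + 250.54 = 868.34
Primary income: 90.64
Secondary income: -97.35 + 131.47 + 361.69 + 104.05 = 499.86
Current account = 738.21 + 868.34 + 90.64 + 499.86 = 2197.05
(Excluded from the current account — financial account: sale of domestic government bonds to non-residents 666.11, increase in resident deposits held at foreign banks 296.50; capital account: sale of embassy land to a foreign government 61.45.)

2197.05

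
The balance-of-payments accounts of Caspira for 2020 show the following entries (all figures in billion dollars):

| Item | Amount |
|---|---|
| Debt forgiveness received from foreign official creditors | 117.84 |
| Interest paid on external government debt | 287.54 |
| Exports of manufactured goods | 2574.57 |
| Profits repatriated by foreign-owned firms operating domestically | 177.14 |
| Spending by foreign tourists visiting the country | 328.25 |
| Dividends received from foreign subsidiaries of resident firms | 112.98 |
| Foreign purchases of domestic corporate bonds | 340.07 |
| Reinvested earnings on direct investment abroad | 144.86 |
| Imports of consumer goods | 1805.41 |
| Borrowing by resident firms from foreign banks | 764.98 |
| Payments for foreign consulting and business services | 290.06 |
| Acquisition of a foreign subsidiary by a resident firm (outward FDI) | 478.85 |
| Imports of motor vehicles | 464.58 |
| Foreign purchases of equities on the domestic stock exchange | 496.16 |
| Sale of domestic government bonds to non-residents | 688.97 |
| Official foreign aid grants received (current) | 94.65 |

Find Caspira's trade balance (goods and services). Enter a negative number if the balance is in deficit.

Goods: 2574.57 - 1805.41 - 464.58 = 304.58
Services: 328.25 - 290.06 = 38.19
Trade balance = 304.58 + 38.19 = 342.77
(Excluded from the trade balance — capital account: debt forgiveness received from foreign official creditors 117.84; primary income: interest paid on external government debt 287.54, profits repatriated by foreign-owned firms operating domestically 177.14, dividends received from foreign subsidiaries of resident firms 112.98, reinvested earnings on direct investment abroad 144.86; financial account: foreign purchases of domestic corporate bonds 340.07, borrowing by resident firms from foreign banks 764.98, acquisition of a foreign subsidiary by a resident firm (outward FDI) 478.85, foreign purchases of equities on the domestic stock exchange 496.16, sale of domestic government bonds to non-residents 688.97; secondary income: official foreign aid grants received (current) 94.65.)

342.77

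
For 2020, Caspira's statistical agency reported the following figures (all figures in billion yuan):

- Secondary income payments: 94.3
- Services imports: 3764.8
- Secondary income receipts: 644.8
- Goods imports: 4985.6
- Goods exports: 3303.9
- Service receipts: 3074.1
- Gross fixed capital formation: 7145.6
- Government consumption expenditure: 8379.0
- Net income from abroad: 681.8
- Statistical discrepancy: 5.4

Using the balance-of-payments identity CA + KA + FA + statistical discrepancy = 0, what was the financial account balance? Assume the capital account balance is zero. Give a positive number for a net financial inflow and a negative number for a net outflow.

1134.7

Goods balance = 3303.9 - 4985.6 = -1681.7
Services balance = 3074.1 - 3764.8 = -690.7
Trade balance (goods + services) = -1681.7 + (-690.7) = -2372.4
Net primary income = 681.8
Net secondary income = 644.8 - 94.3 = 550.5
Current account = -2372.4 + 681.8 + 550.5 = -1140.1
Financial account = -(-1140.1 + 5.4) = 1134.7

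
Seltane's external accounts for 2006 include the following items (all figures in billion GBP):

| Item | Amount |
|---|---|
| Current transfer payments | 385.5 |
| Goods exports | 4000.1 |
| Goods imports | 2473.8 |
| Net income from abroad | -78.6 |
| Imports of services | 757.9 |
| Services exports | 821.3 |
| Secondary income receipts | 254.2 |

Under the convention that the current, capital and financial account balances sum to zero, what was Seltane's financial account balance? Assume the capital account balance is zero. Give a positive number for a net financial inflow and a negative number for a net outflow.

Goods balance = 4000.1 - 2473.8 = 1526.3
Services balance = 821.3 - 757.9 = 63.4
Trade balance (goods + services) = 1526.3 + 63.4 = 1589.7
Net primary income = -78.6
Net secondary income = 254.2 - 385.5 = -131.3
Current account = 1589.7 + (-78.6) + (-131.3) = 1379.8
Financial account = -(1379.8) = -1379.8

-1379.8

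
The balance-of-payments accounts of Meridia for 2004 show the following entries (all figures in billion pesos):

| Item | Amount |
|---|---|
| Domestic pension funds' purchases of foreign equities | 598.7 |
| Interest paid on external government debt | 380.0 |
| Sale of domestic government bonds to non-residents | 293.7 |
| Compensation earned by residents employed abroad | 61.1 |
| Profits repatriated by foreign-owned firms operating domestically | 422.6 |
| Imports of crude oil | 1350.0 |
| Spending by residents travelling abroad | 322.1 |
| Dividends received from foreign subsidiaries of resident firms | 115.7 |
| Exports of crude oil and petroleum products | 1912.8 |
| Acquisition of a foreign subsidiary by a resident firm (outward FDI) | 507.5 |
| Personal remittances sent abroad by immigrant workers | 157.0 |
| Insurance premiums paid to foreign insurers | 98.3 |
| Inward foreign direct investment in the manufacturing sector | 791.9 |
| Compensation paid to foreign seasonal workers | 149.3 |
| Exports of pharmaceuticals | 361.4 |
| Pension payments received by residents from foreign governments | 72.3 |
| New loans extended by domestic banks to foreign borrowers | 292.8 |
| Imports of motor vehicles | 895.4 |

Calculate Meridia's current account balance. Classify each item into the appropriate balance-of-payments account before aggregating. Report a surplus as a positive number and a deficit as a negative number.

-1251.4

Goods: -895.4 + 361.4 + 1912.8 - 1350.0 = 28.8
Services: -322.1 - 98.3 = -420.4
Primary income: -422.6 + 115.7 + 61.1 - 380.0 - 149.3 = -775.1
Secondary income: 72.3 - 157.0 = -84.7
Current account = 28.8 + (-420.4) + (-775.1) + (-84.7) = -1251.4
(Excluded from the current account — financial account: domestic pension funds' purchases of foreign equities 598.7, sale of domestic government bonds to non-residents 293.7, acquisition of a foreign subsidiary by a resident firm (outward FDI) 507.5, inward foreign direct investment in the manufacturing sector 791.9, new loans extended by domestic banks to foreign borrowers 292.8.)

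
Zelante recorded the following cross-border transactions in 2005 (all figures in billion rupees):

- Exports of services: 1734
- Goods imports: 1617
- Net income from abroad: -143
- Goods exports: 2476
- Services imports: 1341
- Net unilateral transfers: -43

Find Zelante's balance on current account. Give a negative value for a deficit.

1066

Goods balance = 2476 - 1617 = 859
Services balance = 1734 - 1341 = 393
Trade balance (goods + services) = 859 + 393 = 1252
Net primary income = -143
Net secondary income = -43
Current account = 1252 + (-143) + (-43) = 1066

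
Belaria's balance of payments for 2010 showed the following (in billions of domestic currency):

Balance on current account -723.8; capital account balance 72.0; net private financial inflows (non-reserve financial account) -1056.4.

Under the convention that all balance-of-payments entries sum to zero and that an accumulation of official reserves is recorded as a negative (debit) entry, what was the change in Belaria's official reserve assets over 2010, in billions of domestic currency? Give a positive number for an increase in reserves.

Official reserve transactions balance = -((-723.8) + 72.0 + (-1056.4)) = 1708.2
An accumulation of reserves is recorded as a debit (negative entry), so the change in the stock of reserves is the negative of that balance.
Change in official reserves = -(1708.2) = -1708.2

-1708.2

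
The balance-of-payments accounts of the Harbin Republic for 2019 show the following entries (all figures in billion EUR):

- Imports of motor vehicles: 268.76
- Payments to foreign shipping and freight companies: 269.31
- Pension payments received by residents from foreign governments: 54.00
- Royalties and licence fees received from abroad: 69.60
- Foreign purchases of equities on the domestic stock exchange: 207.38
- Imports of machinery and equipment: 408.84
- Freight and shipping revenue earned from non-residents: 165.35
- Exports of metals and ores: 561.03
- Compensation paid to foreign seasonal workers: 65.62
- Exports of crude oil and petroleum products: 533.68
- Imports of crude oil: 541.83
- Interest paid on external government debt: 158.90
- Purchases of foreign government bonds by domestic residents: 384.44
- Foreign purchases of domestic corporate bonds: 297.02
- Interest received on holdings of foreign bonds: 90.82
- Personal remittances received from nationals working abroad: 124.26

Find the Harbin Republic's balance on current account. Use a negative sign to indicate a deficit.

-114.52

Goods: -408.84 - 541.83 + 561.03 - 268.76 + 533.68 = -124.72
Services: 69.60 + 165.35 - 269.31 = -34.36
Primary income: -158.90 + 90.82 - 65.62 = -133.70
Secondary income: 124.26 + 54.00 = 178.26
Current account = (-124.72) + (-34.36) + (-133.70) + 178.26 = -114.52
(Excluded from the current account — financial account: foreign purchases of equities on the domestic stock exchange 207.38, purchases of foreign government bonds by domestic residents 384.44, foreign purchases of domestic corporate bonds 297.02.)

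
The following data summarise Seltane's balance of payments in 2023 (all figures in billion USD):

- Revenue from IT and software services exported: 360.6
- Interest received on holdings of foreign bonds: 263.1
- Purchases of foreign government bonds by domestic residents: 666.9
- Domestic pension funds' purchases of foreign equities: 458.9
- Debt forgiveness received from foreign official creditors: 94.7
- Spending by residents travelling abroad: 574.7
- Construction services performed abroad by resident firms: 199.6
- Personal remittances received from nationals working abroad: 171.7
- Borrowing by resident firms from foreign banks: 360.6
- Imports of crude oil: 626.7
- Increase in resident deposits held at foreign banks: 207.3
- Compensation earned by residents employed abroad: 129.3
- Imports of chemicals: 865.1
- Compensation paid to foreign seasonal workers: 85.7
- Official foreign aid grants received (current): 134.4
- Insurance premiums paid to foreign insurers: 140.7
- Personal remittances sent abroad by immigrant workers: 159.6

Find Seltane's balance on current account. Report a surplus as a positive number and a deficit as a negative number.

Goods: -626.7 - 865.1 = -1491.8
Services: 199.6 + 360.6 - 140.7 - 574.7 = -155.2
Primary income: -85.7 + 129.3 + 263.1 = 306.7
Secondary income: 134.4 + 171.7 - 159.6 = 146.5
Current account = (-1491.8) + (-155.2) + 306.7 + 146.5 = -1193.8
(Excluded from the current account — financial account: purchases of foreign government bonds by domestic residents 666.9, domestic pension funds' purchases of foreign equities 458.9, borrowing by resident firms from foreign banks 360.6, increase in resident deposits held at foreign banks 207.3; capital account: debt forgiveness received from foreign official creditors 94.7.)

-1193.8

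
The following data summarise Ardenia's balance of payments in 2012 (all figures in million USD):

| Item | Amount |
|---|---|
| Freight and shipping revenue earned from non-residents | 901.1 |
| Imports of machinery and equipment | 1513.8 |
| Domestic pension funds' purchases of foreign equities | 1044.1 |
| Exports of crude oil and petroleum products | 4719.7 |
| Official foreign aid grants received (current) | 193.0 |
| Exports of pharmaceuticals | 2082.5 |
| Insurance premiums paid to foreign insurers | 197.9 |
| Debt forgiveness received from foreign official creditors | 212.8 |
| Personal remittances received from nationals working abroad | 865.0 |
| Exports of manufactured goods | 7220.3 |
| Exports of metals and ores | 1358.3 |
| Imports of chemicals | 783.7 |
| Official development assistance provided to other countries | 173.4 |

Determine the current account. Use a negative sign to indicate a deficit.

Goods: -1513.8 + 7220.3 + 4719.7 - 783.7 + 1358.3 + 2082.5 = 13083.3
Services: 901.1 - 197.9 = 703.2
Secondary income: 193.0 + 865.0 - 173.4 = 884.6
Current account = 13083.3 + 703.2 + 884.6 = 14671.1
(Excluded from the current account — financial account: domestic pension funds' purchases of foreign equities 1044.1; capital account: debt forgiveness received from foreign official creditors 212.8.)

14671.1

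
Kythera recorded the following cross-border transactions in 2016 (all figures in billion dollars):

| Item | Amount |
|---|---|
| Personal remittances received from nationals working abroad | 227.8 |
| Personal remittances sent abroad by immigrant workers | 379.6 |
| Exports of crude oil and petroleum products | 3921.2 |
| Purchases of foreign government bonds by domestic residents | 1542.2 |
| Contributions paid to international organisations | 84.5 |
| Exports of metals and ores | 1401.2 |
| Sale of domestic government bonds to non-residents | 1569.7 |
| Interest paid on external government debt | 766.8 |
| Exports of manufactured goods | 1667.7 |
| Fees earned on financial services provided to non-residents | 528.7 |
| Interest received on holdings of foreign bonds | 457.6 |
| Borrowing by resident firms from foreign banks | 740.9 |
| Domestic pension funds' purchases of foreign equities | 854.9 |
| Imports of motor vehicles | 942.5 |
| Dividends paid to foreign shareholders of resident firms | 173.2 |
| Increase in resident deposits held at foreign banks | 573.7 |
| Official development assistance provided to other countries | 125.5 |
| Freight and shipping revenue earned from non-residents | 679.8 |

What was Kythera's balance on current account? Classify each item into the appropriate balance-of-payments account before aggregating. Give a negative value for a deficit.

Goods: -942.5 + 3921.2 + 1401.2 + 1667.7 = 6047.6
Services: 679.8 + 528.7 = 1208.5
Primary income: 457.6 - 173.2 - 766.8 = -482.4
Secondary income: -379.6 + 227.8 - 84.5 - 125.5 = -361.8
Current account = 6047.6 + 1208.5 + (-482.4) + (-361.8) = 6411.9
(Excluded from the current account — financial account: purchases of foreign government bonds by domestic residents 1542.2, sale of domestic government bonds to non-residents 1569.7, borrowing by resident firms from foreign banks 740.9, domestic pension funds' purchases of foreign equities 854.9, increase in resident deposits held at foreign banks 573.7.)

6411.9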